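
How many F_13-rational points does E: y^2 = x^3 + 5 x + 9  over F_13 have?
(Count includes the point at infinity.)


For each x in F_13, count y with y^2 = x^3 + 5 x + 9 mod 13:
  x = 0: RHS = 9, y in [3, 10]  -> 2 point(s)
  x = 2: RHS = 1, y in [1, 12]  -> 2 point(s)
  x = 3: RHS = 12, y in [5, 8]  -> 2 point(s)
  x = 5: RHS = 3, y in [4, 9]  -> 2 point(s)
  x = 7: RHS = 10, y in [6, 7]  -> 2 point(s)
  x = 9: RHS = 3, y in [4, 9]  -> 2 point(s)
  x = 11: RHS = 4, y in [2, 11]  -> 2 point(s)
  x = 12: RHS = 3, y in [4, 9]  -> 2 point(s)
Affine points: 16. Add the point at infinity: total = 17.

#E(F_13) = 17


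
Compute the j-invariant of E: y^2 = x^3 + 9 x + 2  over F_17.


Delta = -16(4 a^3 + 27 b^2) mod 17 = 15
-1728 * (4 a)^3 = -1728 * (4*9)^3 mod 17 = 14
j = 14 * 15^(-1) mod 17 = 10

j = 10 (mod 17)


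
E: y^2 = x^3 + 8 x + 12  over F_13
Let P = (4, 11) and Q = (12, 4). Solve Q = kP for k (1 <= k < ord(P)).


Enumerate multiples of P until we hit Q = (12, 4):
  1P = (4, 11)
  2P = (6, 4)
  3P = (12, 4)
Match found at i = 3.

k = 3


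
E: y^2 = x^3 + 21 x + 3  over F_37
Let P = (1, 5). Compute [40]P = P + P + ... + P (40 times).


k = 40 = 101000_2 (binary, LSB first: 000101)
Double-and-add from P = (1, 5):
  bit 0 = 0: acc unchanged = O
  bit 1 = 0: acc unchanged = O
  bit 2 = 0: acc unchanged = O
  bit 3 = 1: acc = O + (24, 7) = (24, 7)
  bit 4 = 0: acc unchanged = (24, 7)
  bit 5 = 1: acc = (24, 7) + (21, 23) = (4, 22)

40P = (4, 22)


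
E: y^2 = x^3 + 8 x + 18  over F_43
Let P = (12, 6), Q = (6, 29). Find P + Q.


P != Q, so use the chord formula.
s = (y2 - y1) / (x2 - x1) = (23) / (37) mod 43 = 32
x3 = s^2 - x1 - x2 mod 43 = 32^2 - 12 - 6 = 17
y3 = s (x1 - x3) - y1 mod 43 = 32 * (12 - 17) - 6 = 6

P + Q = (17, 6)


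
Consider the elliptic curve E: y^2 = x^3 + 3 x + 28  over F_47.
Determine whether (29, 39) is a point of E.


Check whether y^2 = x^3 + 3 x + 28 (mod 47) for (x, y) = (29, 39).
LHS: y^2 = 39^2 mod 47 = 17
RHS: x^3 + 3 x + 28 = 29^3 + 3*29 + 28 mod 47 = 17
LHS = RHS

Yes, on the curve


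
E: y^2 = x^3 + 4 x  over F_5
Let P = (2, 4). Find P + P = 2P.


Doubling: s = (3 x1^2 + a) / (2 y1)
s = (3*2^2 + 4) / (2*4) mod 5 = 2
x3 = s^2 - 2 x1 mod 5 = 2^2 - 2*2 = 0
y3 = s (x1 - x3) - y1 mod 5 = 2 * (2 - 0) - 4 = 0

2P = (0, 0)


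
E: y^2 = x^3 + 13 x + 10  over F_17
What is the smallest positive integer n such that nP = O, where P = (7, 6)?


Compute successive multiples of P until we hit O:
  1P = (7, 6)
  2P = (7, 11)
  3P = O

ord(P) = 3


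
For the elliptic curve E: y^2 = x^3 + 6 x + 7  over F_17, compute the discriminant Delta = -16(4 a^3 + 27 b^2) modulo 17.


4 a^3 + 27 b^2 = 4*6^3 + 27*7^2 = 864 + 1323 = 2187
Delta = -16 * (2187) = -34992
Delta mod 17 = 11

Delta = 11 (mod 17)


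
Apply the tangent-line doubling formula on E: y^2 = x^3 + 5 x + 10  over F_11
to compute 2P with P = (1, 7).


Doubling: s = (3 x1^2 + a) / (2 y1)
s = (3*1^2 + 5) / (2*7) mod 11 = 10
x3 = s^2 - 2 x1 mod 11 = 10^2 - 2*1 = 10
y3 = s (x1 - x3) - y1 mod 11 = 10 * (1 - 10) - 7 = 2

2P = (10, 2)


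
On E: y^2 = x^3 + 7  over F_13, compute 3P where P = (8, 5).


k = 3 = 11_2 (binary, LSB first: 11)
Double-and-add from P = (8, 5):
  bit 0 = 1: acc = O + (8, 5) = (8, 5)
  bit 1 = 1: acc = (8, 5) + (11, 5) = (7, 8)

3P = (7, 8)


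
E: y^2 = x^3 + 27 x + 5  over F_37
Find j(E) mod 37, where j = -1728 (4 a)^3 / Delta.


Delta = -16(4 a^3 + 27 b^2) mod 37 = 31
-1728 * (4 a)^3 = -1728 * (4*27)^3 mod 37 = 36
j = 36 * 31^(-1) mod 37 = 31

j = 31 (mod 37)


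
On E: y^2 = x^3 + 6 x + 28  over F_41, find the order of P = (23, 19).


Compute successive multiples of P until we hit O:
  1P = (23, 19)
  2P = (40, 29)
  3P = (28, 7)
  4P = (22, 36)
  5P = (39, 7)
  6P = (18, 8)
  7P = (36, 18)
  8P = (15, 34)
  ... (continuing to 34P)
  34P = O

ord(P) = 34


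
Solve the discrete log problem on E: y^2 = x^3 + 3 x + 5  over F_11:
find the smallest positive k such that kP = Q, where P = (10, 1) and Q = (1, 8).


Enumerate multiples of P until we hit Q = (1, 8):
  1P = (10, 1)
  2P = (0, 7)
  3P = (4, 2)
  4P = (1, 3)
  5P = (1, 8)
Match found at i = 5.

k = 5


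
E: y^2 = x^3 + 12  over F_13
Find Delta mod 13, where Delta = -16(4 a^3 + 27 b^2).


4 a^3 + 27 b^2 = 4*0^3 + 27*12^2 = 0 + 3888 = 3888
Delta = -16 * (3888) = -62208
Delta mod 13 = 10

Delta = 10 (mod 13)


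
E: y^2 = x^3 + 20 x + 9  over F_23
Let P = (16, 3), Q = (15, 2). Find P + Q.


P != Q, so use the chord formula.
s = (y2 - y1) / (x2 - x1) = (22) / (22) mod 23 = 1
x3 = s^2 - x1 - x2 mod 23 = 1^2 - 16 - 15 = 16
y3 = s (x1 - x3) - y1 mod 23 = 1 * (16 - 16) - 3 = 20

P + Q = (16, 20)


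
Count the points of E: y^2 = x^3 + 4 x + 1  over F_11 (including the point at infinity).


For each x in F_11, count y with y^2 = x^3 + 4 x + 1 mod 11:
  x = 0: RHS = 1, y in [1, 10]  -> 2 point(s)
  x = 4: RHS = 4, y in [2, 9]  -> 2 point(s)
  x = 5: RHS = 3, y in [5, 6]  -> 2 point(s)
  x = 7: RHS = 9, y in [3, 8]  -> 2 point(s)
Affine points: 8. Add the point at infinity: total = 9.

#E(F_11) = 9


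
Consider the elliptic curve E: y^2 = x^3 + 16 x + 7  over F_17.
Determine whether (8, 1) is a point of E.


Check whether y^2 = x^3 + 16 x + 7 (mod 17) for (x, y) = (8, 1).
LHS: y^2 = 1^2 mod 17 = 1
RHS: x^3 + 16 x + 7 = 8^3 + 16*8 + 7 mod 17 = 1
LHS = RHS

Yes, on the curve


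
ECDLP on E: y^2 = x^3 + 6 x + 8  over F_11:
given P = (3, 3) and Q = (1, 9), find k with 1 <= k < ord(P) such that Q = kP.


Enumerate multiples of P until we hit Q = (1, 9):
  1P = (3, 3)
  2P = (5, 8)
  3P = (1, 2)
  4P = (10, 10)
  5P = (10, 1)
  6P = (1, 9)
Match found at i = 6.

k = 6


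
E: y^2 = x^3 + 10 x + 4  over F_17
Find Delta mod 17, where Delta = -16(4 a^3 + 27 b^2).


4 a^3 + 27 b^2 = 4*10^3 + 27*4^2 = 4000 + 432 = 4432
Delta = -16 * (4432) = -70912
Delta mod 17 = 12

Delta = 12 (mod 17)


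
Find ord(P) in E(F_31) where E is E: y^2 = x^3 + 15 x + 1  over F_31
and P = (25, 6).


Compute successive multiples of P until we hit O:
  1P = (25, 6)
  2P = (26, 7)
  3P = (12, 7)
  4P = (14, 17)
  5P = (24, 24)
  6P = (27, 30)
  7P = (30, 27)
  8P = (11, 28)
  ... (continuing to 39P)
  39P = O

ord(P) = 39


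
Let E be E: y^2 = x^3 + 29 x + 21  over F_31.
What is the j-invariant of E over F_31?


Delta = -16(4 a^3 + 27 b^2) mod 31 = 30
-1728 * (4 a)^3 = -1728 * (4*29)^3 mod 31 = 27
j = 27 * 30^(-1) mod 31 = 4

j = 4 (mod 31)


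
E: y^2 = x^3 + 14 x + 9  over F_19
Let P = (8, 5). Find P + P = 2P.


Doubling: s = (3 x1^2 + a) / (2 y1)
s = (3*8^2 + 14) / (2*5) mod 19 = 13
x3 = s^2 - 2 x1 mod 19 = 13^2 - 2*8 = 1
y3 = s (x1 - x3) - y1 mod 19 = 13 * (8 - 1) - 5 = 10

2P = (1, 10)


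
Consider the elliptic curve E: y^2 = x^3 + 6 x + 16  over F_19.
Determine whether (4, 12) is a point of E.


Check whether y^2 = x^3 + 6 x + 16 (mod 19) for (x, y) = (4, 12).
LHS: y^2 = 12^2 mod 19 = 11
RHS: x^3 + 6 x + 16 = 4^3 + 6*4 + 16 mod 19 = 9
LHS != RHS

No, not on the curve


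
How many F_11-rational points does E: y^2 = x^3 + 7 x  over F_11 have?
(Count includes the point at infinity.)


For each x in F_11, count y with y^2 = x^3 + 7 x + 0 mod 11:
  x = 0: RHS = 0, y in [0]  -> 1 point(s)
  x = 2: RHS = 0, y in [0]  -> 1 point(s)
  x = 3: RHS = 4, y in [2, 9]  -> 2 point(s)
  x = 4: RHS = 4, y in [2, 9]  -> 2 point(s)
  x = 6: RHS = 5, y in [4, 7]  -> 2 point(s)
  x = 9: RHS = 0, y in [0]  -> 1 point(s)
  x = 10: RHS = 3, y in [5, 6]  -> 2 point(s)
Affine points: 11. Add the point at infinity: total = 12.

#E(F_11) = 12


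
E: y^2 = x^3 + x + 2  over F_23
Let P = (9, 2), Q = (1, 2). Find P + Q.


P != Q, so use the chord formula.
s = (y2 - y1) / (x2 - x1) = (0) / (15) mod 23 = 0
x3 = s^2 - x1 - x2 mod 23 = 0^2 - 9 - 1 = 13
y3 = s (x1 - x3) - y1 mod 23 = 0 * (9 - 13) - 2 = 21

P + Q = (13, 21)


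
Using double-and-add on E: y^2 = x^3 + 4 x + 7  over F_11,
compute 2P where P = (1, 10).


k = 2 = 10_2 (binary, LSB first: 01)
Double-and-add from P = (1, 10):
  bit 0 = 0: acc unchanged = O
  bit 1 = 1: acc = O + (2, 10) = (2, 10)

2P = (2, 10)


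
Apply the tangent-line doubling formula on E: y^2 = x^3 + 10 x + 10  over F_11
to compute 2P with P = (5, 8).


Doubling: s = (3 x1^2 + a) / (2 y1)
s = (3*5^2 + 10) / (2*8) mod 11 = 6
x3 = s^2 - 2 x1 mod 11 = 6^2 - 2*5 = 4
y3 = s (x1 - x3) - y1 mod 11 = 6 * (5 - 4) - 8 = 9

2P = (4, 9)


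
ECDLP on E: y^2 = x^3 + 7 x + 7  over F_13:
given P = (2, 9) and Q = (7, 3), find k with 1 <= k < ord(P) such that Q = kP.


Enumerate multiples of P until we hit Q = (7, 3):
  1P = (2, 9)
  2P = (12, 5)
  3P = (8, 9)
  4P = (3, 4)
  5P = (7, 3)
Match found at i = 5.

k = 5


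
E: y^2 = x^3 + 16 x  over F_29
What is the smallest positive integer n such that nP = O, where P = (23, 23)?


Compute successive multiples of P until we hit O:
  1P = (23, 23)
  2P = (6, 14)
  3P = (6, 15)
  4P = (23, 6)
  5P = O

ord(P) = 5


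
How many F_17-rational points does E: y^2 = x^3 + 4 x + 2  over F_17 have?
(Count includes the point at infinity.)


For each x in F_17, count y with y^2 = x^3 + 4 x + 2 mod 17:
  x = 0: RHS = 2, y in [6, 11]  -> 2 point(s)
  x = 2: RHS = 1, y in [1, 16]  -> 2 point(s)
  x = 6: RHS = 4, y in [2, 15]  -> 2 point(s)
  x = 7: RHS = 16, y in [4, 13]  -> 2 point(s)
  x = 8: RHS = 2, y in [6, 11]  -> 2 point(s)
  x = 9: RHS = 2, y in [6, 11]  -> 2 point(s)
  x = 11: RHS = 0, y in [0]  -> 1 point(s)
Affine points: 13. Add the point at infinity: total = 14.

#E(F_17) = 14


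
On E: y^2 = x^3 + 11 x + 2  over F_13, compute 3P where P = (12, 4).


k = 3 = 11_2 (binary, LSB first: 11)
Double-and-add from P = (12, 4):
  bit 0 = 1: acc = O + (12, 4) = (12, 4)
  bit 1 = 1: acc = (12, 4) + (1, 12) = (3, 6)

3P = (3, 6)


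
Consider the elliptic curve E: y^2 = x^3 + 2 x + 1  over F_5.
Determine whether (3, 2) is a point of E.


Check whether y^2 = x^3 + 2 x + 1 (mod 5) for (x, y) = (3, 2).
LHS: y^2 = 2^2 mod 5 = 4
RHS: x^3 + 2 x + 1 = 3^3 + 2*3 + 1 mod 5 = 4
LHS = RHS

Yes, on the curve


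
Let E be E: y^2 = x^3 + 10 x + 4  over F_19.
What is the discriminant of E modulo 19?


4 a^3 + 27 b^2 = 4*10^3 + 27*4^2 = 4000 + 432 = 4432
Delta = -16 * (4432) = -70912
Delta mod 19 = 15

Delta = 15 (mod 19)


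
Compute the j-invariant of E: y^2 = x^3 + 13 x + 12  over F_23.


Delta = -16(4 a^3 + 27 b^2) mod 23 = 21
-1728 * (4 a)^3 = -1728 * (4*13)^3 mod 23 = 19
j = 19 * 21^(-1) mod 23 = 2

j = 2 (mod 23)


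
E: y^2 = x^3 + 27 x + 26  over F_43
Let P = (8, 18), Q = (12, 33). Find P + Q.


P != Q, so use the chord formula.
s = (y2 - y1) / (x2 - x1) = (15) / (4) mod 43 = 36
x3 = s^2 - x1 - x2 mod 43 = 36^2 - 8 - 12 = 29
y3 = s (x1 - x3) - y1 mod 43 = 36 * (8 - 29) - 18 = 0

P + Q = (29, 0)


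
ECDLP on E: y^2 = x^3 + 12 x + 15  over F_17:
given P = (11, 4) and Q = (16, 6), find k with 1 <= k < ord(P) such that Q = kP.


Enumerate multiples of P until we hit Q = (16, 6):
  1P = (11, 4)
  2P = (16, 6)
Match found at i = 2.

k = 2


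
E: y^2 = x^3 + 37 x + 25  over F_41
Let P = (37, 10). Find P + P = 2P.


Doubling: s = (3 x1^2 + a) / (2 y1)
s = (3*37^2 + 37) / (2*10) mod 41 = 35
x3 = s^2 - 2 x1 mod 41 = 35^2 - 2*37 = 3
y3 = s (x1 - x3) - y1 mod 41 = 35 * (37 - 3) - 10 = 32

2P = (3, 32)


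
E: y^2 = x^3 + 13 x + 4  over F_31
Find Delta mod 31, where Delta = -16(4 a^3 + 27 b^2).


4 a^3 + 27 b^2 = 4*13^3 + 27*4^2 = 8788 + 432 = 9220
Delta = -16 * (9220) = -147520
Delta mod 31 = 9

Delta = 9 (mod 31)


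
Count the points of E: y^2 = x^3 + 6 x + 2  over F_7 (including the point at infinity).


For each x in F_7, count y with y^2 = x^3 + 6 x + 2 mod 7:
  x = 0: RHS = 2, y in [3, 4]  -> 2 point(s)
  x = 1: RHS = 2, y in [3, 4]  -> 2 point(s)
  x = 2: RHS = 1, y in [1, 6]  -> 2 point(s)
  x = 6: RHS = 2, y in [3, 4]  -> 2 point(s)
Affine points: 8. Add the point at infinity: total = 9.

#E(F_7) = 9


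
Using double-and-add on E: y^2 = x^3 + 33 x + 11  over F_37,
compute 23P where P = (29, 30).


k = 23 = 10111_2 (binary, LSB first: 11101)
Double-and-add from P = (29, 30):
  bit 0 = 1: acc = O + (29, 30) = (29, 30)
  bit 1 = 1: acc = (29, 30) + (0, 14) = (12, 10)
  bit 2 = 1: acc = (12, 10) + (34, 12) = (17, 3)
  bit 3 = 0: acc unchanged = (17, 3)
  bit 4 = 1: acc = (17, 3) + (3, 27) = (29, 7)

23P = (29, 7)


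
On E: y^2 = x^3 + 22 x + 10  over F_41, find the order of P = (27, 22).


Compute successive multiples of P until we hit O:
  1P = (27, 22)
  2P = (8, 1)
  3P = (38, 9)
  4P = (35, 21)
  5P = (4, 11)
  6P = (31, 26)
  7P = (25, 21)
  8P = (20, 2)
  ... (continuing to 50P)
  50P = O

ord(P) = 50


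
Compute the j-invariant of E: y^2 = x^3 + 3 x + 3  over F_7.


Delta = -16(4 a^3 + 27 b^2) mod 7 = 5
-1728 * (4 a)^3 = -1728 * (4*3)^3 mod 7 = 6
j = 6 * 5^(-1) mod 7 = 4

j = 4 (mod 7)


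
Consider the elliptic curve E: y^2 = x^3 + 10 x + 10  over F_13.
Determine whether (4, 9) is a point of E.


Check whether y^2 = x^3 + 10 x + 10 (mod 13) for (x, y) = (4, 9).
LHS: y^2 = 9^2 mod 13 = 3
RHS: x^3 + 10 x + 10 = 4^3 + 10*4 + 10 mod 13 = 10
LHS != RHS

No, not on the curve


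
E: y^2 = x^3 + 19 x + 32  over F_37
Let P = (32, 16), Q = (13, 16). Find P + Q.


P != Q, so use the chord formula.
s = (y2 - y1) / (x2 - x1) = (0) / (18) mod 37 = 0
x3 = s^2 - x1 - x2 mod 37 = 0^2 - 32 - 13 = 29
y3 = s (x1 - x3) - y1 mod 37 = 0 * (32 - 29) - 16 = 21

P + Q = (29, 21)


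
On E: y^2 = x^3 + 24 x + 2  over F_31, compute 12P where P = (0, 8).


k = 12 = 1100_2 (binary, LSB first: 0011)
Double-and-add from P = (0, 8):
  bit 0 = 0: acc unchanged = O
  bit 1 = 0: acc unchanged = O
  bit 2 = 1: acc = O + (20, 22) = (20, 22)
  bit 3 = 1: acc = (20, 22) + (27, 20) = (29, 16)

12P = (29, 16)


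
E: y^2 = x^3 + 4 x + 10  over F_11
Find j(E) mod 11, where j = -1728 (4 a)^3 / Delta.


Delta = -16(4 a^3 + 27 b^2) mod 11 = 4
-1728 * (4 a)^3 = -1728 * (4*4)^3 mod 11 = 7
j = 7 * 4^(-1) mod 11 = 10

j = 10 (mod 11)


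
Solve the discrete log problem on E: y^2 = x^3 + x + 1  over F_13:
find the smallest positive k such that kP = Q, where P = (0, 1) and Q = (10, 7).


Enumerate multiples of P until we hit Q = (10, 7):
  1P = (0, 1)
  2P = (10, 7)
Match found at i = 2.

k = 2


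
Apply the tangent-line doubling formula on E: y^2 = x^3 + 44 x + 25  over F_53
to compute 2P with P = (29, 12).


Doubling: s = (3 x1^2 + a) / (2 y1)
s = (3*29^2 + 44) / (2*12) mod 53 = 12
x3 = s^2 - 2 x1 mod 53 = 12^2 - 2*29 = 33
y3 = s (x1 - x3) - y1 mod 53 = 12 * (29 - 33) - 12 = 46

2P = (33, 46)


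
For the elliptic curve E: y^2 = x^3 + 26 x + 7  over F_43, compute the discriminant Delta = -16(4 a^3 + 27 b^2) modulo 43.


4 a^3 + 27 b^2 = 4*26^3 + 27*7^2 = 70304 + 1323 = 71627
Delta = -16 * (71627) = -1146032
Delta mod 43 = 4

Delta = 4 (mod 43)


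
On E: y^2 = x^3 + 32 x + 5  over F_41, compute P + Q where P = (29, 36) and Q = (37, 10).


P != Q, so use the chord formula.
s = (y2 - y1) / (x2 - x1) = (15) / (8) mod 41 = 7
x3 = s^2 - x1 - x2 mod 41 = 7^2 - 29 - 37 = 24
y3 = s (x1 - x3) - y1 mod 41 = 7 * (29 - 24) - 36 = 40

P + Q = (24, 40)


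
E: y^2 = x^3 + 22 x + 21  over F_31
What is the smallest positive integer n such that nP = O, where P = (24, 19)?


Compute successive multiples of P until we hit O:
  1P = (24, 19)
  2P = (18, 24)
  3P = (25, 18)
  4P = (14, 2)
  5P = (21, 14)
  6P = (6, 11)
  7P = (10, 1)
  8P = (17, 21)
  ... (continuing to 26P)
  26P = O

ord(P) = 26


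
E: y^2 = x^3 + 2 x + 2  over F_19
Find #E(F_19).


For each x in F_19, count y with y^2 = x^3 + 2 x + 2 mod 19:
  x = 1: RHS = 5, y in [9, 10]  -> 2 point(s)
  x = 3: RHS = 16, y in [4, 15]  -> 2 point(s)
  x = 4: RHS = 17, y in [6, 13]  -> 2 point(s)
  x = 5: RHS = 4, y in [2, 17]  -> 2 point(s)
  x = 7: RHS = 17, y in [6, 13]  -> 2 point(s)
  x = 8: RHS = 17, y in [6, 13]  -> 2 point(s)
  x = 11: RHS = 6, y in [5, 14]  -> 2 point(s)
  x = 12: RHS = 6, y in [5, 14]  -> 2 point(s)
  x = 14: RHS = 0, y in [0]  -> 1 point(s)
  x = 15: RHS = 6, y in [5, 14]  -> 2 point(s)
  x = 16: RHS = 7, y in [8, 11]  -> 2 point(s)
  x = 17: RHS = 9, y in [3, 16]  -> 2 point(s)
Affine points: 23. Add the point at infinity: total = 24.

#E(F_19) = 24


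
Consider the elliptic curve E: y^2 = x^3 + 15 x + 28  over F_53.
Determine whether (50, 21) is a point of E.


Check whether y^2 = x^3 + 15 x + 28 (mod 53) for (x, y) = (50, 21).
LHS: y^2 = 21^2 mod 53 = 17
RHS: x^3 + 15 x + 28 = 50^3 + 15*50 + 28 mod 53 = 9
LHS != RHS

No, not on the curve


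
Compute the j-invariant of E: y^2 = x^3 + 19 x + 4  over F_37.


Delta = -16(4 a^3 + 27 b^2) mod 37 = 36
-1728 * (4 a)^3 = -1728 * (4*19)^3 mod 37 = 14
j = 14 * 36^(-1) mod 37 = 23

j = 23 (mod 37)


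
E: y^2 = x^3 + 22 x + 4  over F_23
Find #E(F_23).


For each x in F_23, count y with y^2 = x^3 + 22 x + 4 mod 23:
  x = 0: RHS = 4, y in [2, 21]  -> 2 point(s)
  x = 1: RHS = 4, y in [2, 21]  -> 2 point(s)
  x = 4: RHS = 18, y in [8, 15]  -> 2 point(s)
  x = 5: RHS = 9, y in [3, 20]  -> 2 point(s)
  x = 7: RHS = 18, y in [8, 15]  -> 2 point(s)
  x = 8: RHS = 2, y in [5, 18]  -> 2 point(s)
  x = 11: RHS = 13, y in [6, 17]  -> 2 point(s)
  x = 12: RHS = 18, y in [8, 15]  -> 2 point(s)
  x = 13: RHS = 3, y in [7, 16]  -> 2 point(s)
  x = 15: RHS = 6, y in [11, 12]  -> 2 point(s)
  x = 16: RHS = 13, y in [6, 17]  -> 2 point(s)
  x = 17: RHS = 1, y in [1, 22]  -> 2 point(s)
  x = 19: RHS = 13, y in [6, 17]  -> 2 point(s)
  x = 20: RHS = 3, y in [7, 16]  -> 2 point(s)
  x = 22: RHS = 4, y in [2, 21]  -> 2 point(s)
Affine points: 30. Add the point at infinity: total = 31.

#E(F_23) = 31


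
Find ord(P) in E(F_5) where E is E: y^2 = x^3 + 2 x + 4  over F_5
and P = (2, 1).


Compute successive multiples of P until we hit O:
  1P = (2, 1)
  2P = (0, 3)
  3P = (4, 1)
  4P = (4, 4)
  5P = (0, 2)
  6P = (2, 4)
  7P = O

ord(P) = 7


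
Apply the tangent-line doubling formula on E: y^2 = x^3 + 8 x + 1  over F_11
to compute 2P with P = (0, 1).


Doubling: s = (3 x1^2 + a) / (2 y1)
s = (3*0^2 + 8) / (2*1) mod 11 = 4
x3 = s^2 - 2 x1 mod 11 = 4^2 - 2*0 = 5
y3 = s (x1 - x3) - y1 mod 11 = 4 * (0 - 5) - 1 = 1

2P = (5, 1)


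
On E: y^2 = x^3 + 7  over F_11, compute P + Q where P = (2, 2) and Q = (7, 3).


P != Q, so use the chord formula.
s = (y2 - y1) / (x2 - x1) = (1) / (5) mod 11 = 9
x3 = s^2 - x1 - x2 mod 11 = 9^2 - 2 - 7 = 6
y3 = s (x1 - x3) - y1 mod 11 = 9 * (2 - 6) - 2 = 6

P + Q = (6, 6)


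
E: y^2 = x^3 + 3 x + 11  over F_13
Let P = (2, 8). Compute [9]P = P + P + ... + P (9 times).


k = 9 = 1001_2 (binary, LSB first: 1001)
Double-and-add from P = (2, 8):
  bit 0 = 1: acc = O + (2, 8) = (2, 8)
  bit 1 = 0: acc unchanged = (2, 8)
  bit 2 = 0: acc unchanged = (2, 8)
  bit 3 = 1: acc = (2, 8) + (10, 1) = (4, 10)

9P = (4, 10)


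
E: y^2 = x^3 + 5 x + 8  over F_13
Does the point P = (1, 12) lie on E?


Check whether y^2 = x^3 + 5 x + 8 (mod 13) for (x, y) = (1, 12).
LHS: y^2 = 12^2 mod 13 = 1
RHS: x^3 + 5 x + 8 = 1^3 + 5*1 + 8 mod 13 = 1
LHS = RHS

Yes, on the curve


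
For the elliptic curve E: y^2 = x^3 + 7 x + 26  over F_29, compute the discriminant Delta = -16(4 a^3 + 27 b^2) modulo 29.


4 a^3 + 27 b^2 = 4*7^3 + 27*26^2 = 1372 + 18252 = 19624
Delta = -16 * (19624) = -313984
Delta mod 29 = 28

Delta = 28 (mod 29)


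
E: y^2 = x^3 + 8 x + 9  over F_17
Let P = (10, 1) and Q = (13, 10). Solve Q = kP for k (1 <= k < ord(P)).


Enumerate multiples of P until we hit Q = (13, 10):
  1P = (10, 1)
  2P = (15, 11)
  3P = (13, 10)
Match found at i = 3.

k = 3


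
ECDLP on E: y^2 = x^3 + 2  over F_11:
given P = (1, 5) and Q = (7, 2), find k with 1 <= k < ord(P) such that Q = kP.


Enumerate multiples of P until we hit Q = (7, 2):
  1P = (1, 5)
  2P = (7, 2)
Match found at i = 2.

k = 2


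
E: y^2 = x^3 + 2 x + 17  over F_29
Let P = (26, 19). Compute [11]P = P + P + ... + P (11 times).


k = 11 = 1011_2 (binary, LSB first: 1101)
Double-and-add from P = (26, 19):
  bit 0 = 1: acc = O + (26, 19) = (26, 19)
  bit 1 = 1: acc = (26, 19) + (6, 10) = (27, 11)
  bit 2 = 0: acc unchanged = (27, 11)
  bit 3 = 1: acc = (27, 11) + (8, 20) = (27, 18)

11P = (27, 18)


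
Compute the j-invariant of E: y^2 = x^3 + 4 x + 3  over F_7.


Delta = -16(4 a^3 + 27 b^2) mod 7 = 3
-1728 * (4 a)^3 = -1728 * (4*4)^3 mod 7 = 1
j = 1 * 3^(-1) mod 7 = 5

j = 5 (mod 7)


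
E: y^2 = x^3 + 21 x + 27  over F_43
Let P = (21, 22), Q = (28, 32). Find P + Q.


P != Q, so use the chord formula.
s = (y2 - y1) / (x2 - x1) = (10) / (7) mod 43 = 26
x3 = s^2 - x1 - x2 mod 43 = 26^2 - 21 - 28 = 25
y3 = s (x1 - x3) - y1 mod 43 = 26 * (21 - 25) - 22 = 3

P + Q = (25, 3)


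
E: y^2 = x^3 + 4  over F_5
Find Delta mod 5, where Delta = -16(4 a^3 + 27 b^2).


4 a^3 + 27 b^2 = 4*0^3 + 27*4^2 = 0 + 432 = 432
Delta = -16 * (432) = -6912
Delta mod 5 = 3

Delta = 3 (mod 5)


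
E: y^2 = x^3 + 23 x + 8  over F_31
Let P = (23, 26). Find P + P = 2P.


Doubling: s = (3 x1^2 + a) / (2 y1)
s = (3*23^2 + 23) / (2*26) mod 31 = 25
x3 = s^2 - 2 x1 mod 31 = 25^2 - 2*23 = 21
y3 = s (x1 - x3) - y1 mod 31 = 25 * (23 - 21) - 26 = 24

2P = (21, 24)


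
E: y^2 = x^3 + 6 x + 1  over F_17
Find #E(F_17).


For each x in F_17, count y with y^2 = x^3 + 6 x + 1 mod 17:
  x = 0: RHS = 1, y in [1, 16]  -> 2 point(s)
  x = 1: RHS = 8, y in [5, 12]  -> 2 point(s)
  x = 2: RHS = 4, y in [2, 15]  -> 2 point(s)
  x = 4: RHS = 4, y in [2, 15]  -> 2 point(s)
  x = 6: RHS = 15, y in [7, 10]  -> 2 point(s)
  x = 8: RHS = 0, y in [0]  -> 1 point(s)
  x = 9: RHS = 2, y in [6, 11]  -> 2 point(s)
  x = 11: RHS = 4, y in [2, 15]  -> 2 point(s)
  x = 12: RHS = 16, y in [4, 13]  -> 2 point(s)
  x = 13: RHS = 15, y in [7, 10]  -> 2 point(s)
  x = 15: RHS = 15, y in [7, 10]  -> 2 point(s)
Affine points: 21. Add the point at infinity: total = 22.

#E(F_17) = 22


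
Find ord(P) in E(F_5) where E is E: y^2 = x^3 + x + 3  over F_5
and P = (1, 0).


Compute successive multiples of P until we hit O:
  1P = (1, 0)
  2P = O

ord(P) = 2


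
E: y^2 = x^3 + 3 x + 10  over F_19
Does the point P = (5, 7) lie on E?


Check whether y^2 = x^3 + 3 x + 10 (mod 19) for (x, y) = (5, 7).
LHS: y^2 = 7^2 mod 19 = 11
RHS: x^3 + 3 x + 10 = 5^3 + 3*5 + 10 mod 19 = 17
LHS != RHS

No, not on the curve


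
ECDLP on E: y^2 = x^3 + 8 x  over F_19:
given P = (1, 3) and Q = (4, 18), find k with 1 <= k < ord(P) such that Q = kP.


Enumerate multiples of P until we hit Q = (4, 18):
  1P = (1, 3)
  2P = (4, 1)
  3P = (6, 13)
  4P = (16, 5)
  5P = (7, 0)
  6P = (16, 14)
  7P = (6, 6)
  8P = (4, 18)
Match found at i = 8.

k = 8


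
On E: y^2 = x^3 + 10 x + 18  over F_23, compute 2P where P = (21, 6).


Doubling: s = (3 x1^2 + a) / (2 y1)
s = (3*21^2 + 10) / (2*6) mod 23 = 21
x3 = s^2 - 2 x1 mod 23 = 21^2 - 2*21 = 8
y3 = s (x1 - x3) - y1 mod 23 = 21 * (21 - 8) - 6 = 14

2P = (8, 14)


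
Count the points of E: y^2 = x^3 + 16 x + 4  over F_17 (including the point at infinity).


For each x in F_17, count y with y^2 = x^3 + 16 x + 4 mod 17:
  x = 0: RHS = 4, y in [2, 15]  -> 2 point(s)
  x = 1: RHS = 4, y in [2, 15]  -> 2 point(s)
  x = 4: RHS = 13, y in [8, 9]  -> 2 point(s)
  x = 7: RHS = 0, y in [0]  -> 1 point(s)
  x = 8: RHS = 15, y in [7, 10]  -> 2 point(s)
  x = 10: RHS = 8, y in [5, 12]  -> 2 point(s)
  x = 11: RHS = 15, y in [7, 10]  -> 2 point(s)
  x = 15: RHS = 15, y in [7, 10]  -> 2 point(s)
  x = 16: RHS = 4, y in [2, 15]  -> 2 point(s)
Affine points: 17. Add the point at infinity: total = 18.

#E(F_17) = 18


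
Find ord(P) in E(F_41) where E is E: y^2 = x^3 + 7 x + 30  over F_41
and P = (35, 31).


Compute successive multiples of P until we hit O:
  1P = (35, 31)
  2P = (22, 7)
  3P = (9, 17)
  4P = (15, 5)
  5P = (30, 37)
  6P = (25, 39)
  7P = (21, 7)
  8P = (3, 18)
  ... (continuing to 34P)
  34P = O

ord(P) = 34


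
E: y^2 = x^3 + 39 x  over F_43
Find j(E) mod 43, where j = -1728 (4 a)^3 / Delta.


Delta = -16(4 a^3 + 27 b^2) mod 43 = 11
-1728 * (4 a)^3 = -1728 * (4*39)^3 mod 43 = 2
j = 2 * 11^(-1) mod 43 = 8

j = 8 (mod 43)


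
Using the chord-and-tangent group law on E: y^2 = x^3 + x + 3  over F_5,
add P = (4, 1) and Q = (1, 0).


P != Q, so use the chord formula.
s = (y2 - y1) / (x2 - x1) = (4) / (2) mod 5 = 2
x3 = s^2 - x1 - x2 mod 5 = 2^2 - 4 - 1 = 4
y3 = s (x1 - x3) - y1 mod 5 = 2 * (4 - 4) - 1 = 4

P + Q = (4, 4)


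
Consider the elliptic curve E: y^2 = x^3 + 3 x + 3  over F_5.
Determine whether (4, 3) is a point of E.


Check whether y^2 = x^3 + 3 x + 3 (mod 5) for (x, y) = (4, 3).
LHS: y^2 = 3^2 mod 5 = 4
RHS: x^3 + 3 x + 3 = 4^3 + 3*4 + 3 mod 5 = 4
LHS = RHS

Yes, on the curve


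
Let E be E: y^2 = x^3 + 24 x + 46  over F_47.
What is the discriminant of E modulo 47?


4 a^3 + 27 b^2 = 4*24^3 + 27*46^2 = 55296 + 57132 = 112428
Delta = -16 * (112428) = -1798848
Delta mod 47 = 30

Delta = 30 (mod 47)


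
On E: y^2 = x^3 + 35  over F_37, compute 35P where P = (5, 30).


k = 35 = 100011_2 (binary, LSB first: 110001)
Double-and-add from P = (5, 30):
  bit 0 = 1: acc = O + (5, 30) = (5, 30)
  bit 1 = 1: acc = (5, 30) + (17, 29) = (24, 24)
  bit 2 = 0: acc unchanged = (24, 24)
  bit 3 = 0: acc unchanged = (24, 24)
  bit 4 = 0: acc unchanged = (24, 24)
  bit 5 = 1: acc = (24, 24) + (14, 35) = (25, 3)

35P = (25, 3)


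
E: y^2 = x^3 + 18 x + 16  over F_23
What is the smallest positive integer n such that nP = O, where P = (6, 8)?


Compute successive multiples of P until we hit O:
  1P = (6, 8)
  2P = (13, 3)
  3P = (20, 2)
  4P = (0, 19)
  5P = (21, 8)
  6P = (19, 15)
  7P = (7, 18)
  8P = (18, 10)
  ... (continuing to 26P)
  26P = O

ord(P) = 26


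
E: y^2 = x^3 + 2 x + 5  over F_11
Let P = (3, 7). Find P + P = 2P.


Doubling: s = (3 x1^2 + a) / (2 y1)
s = (3*3^2 + 2) / (2*7) mod 11 = 6
x3 = s^2 - 2 x1 mod 11 = 6^2 - 2*3 = 8
y3 = s (x1 - x3) - y1 mod 11 = 6 * (3 - 8) - 7 = 7

2P = (8, 7)


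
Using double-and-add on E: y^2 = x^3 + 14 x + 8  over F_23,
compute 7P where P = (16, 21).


k = 7 = 111_2 (binary, LSB first: 111)
Double-and-add from P = (16, 21):
  bit 0 = 1: acc = O + (16, 21) = (16, 21)
  bit 1 = 1: acc = (16, 21) + (14, 2) = (20, 10)
  bit 2 = 1: acc = (20, 10) + (19, 16) = (20, 13)

7P = (20, 13)


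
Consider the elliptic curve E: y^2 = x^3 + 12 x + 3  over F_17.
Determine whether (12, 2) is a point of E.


Check whether y^2 = x^3 + 12 x + 3 (mod 17) for (x, y) = (12, 2).
LHS: y^2 = 2^2 mod 17 = 4
RHS: x^3 + 12 x + 3 = 12^3 + 12*12 + 3 mod 17 = 5
LHS != RHS

No, not on the curve


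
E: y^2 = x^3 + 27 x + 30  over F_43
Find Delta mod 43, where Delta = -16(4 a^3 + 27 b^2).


4 a^3 + 27 b^2 = 4*27^3 + 27*30^2 = 78732 + 24300 = 103032
Delta = -16 * (103032) = -1648512
Delta mod 43 = 22

Delta = 22 (mod 43)


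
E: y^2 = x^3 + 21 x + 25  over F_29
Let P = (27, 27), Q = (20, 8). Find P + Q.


P != Q, so use the chord formula.
s = (y2 - y1) / (x2 - x1) = (10) / (22) mod 29 = 11
x3 = s^2 - x1 - x2 mod 29 = 11^2 - 27 - 20 = 16
y3 = s (x1 - x3) - y1 mod 29 = 11 * (27 - 16) - 27 = 7

P + Q = (16, 7)


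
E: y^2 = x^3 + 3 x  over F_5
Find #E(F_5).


For each x in F_5, count y with y^2 = x^3 + 3 x + 0 mod 5:
  x = 0: RHS = 0, y in [0]  -> 1 point(s)
  x = 1: RHS = 4, y in [2, 3]  -> 2 point(s)
  x = 2: RHS = 4, y in [2, 3]  -> 2 point(s)
  x = 3: RHS = 1, y in [1, 4]  -> 2 point(s)
  x = 4: RHS = 1, y in [1, 4]  -> 2 point(s)
Affine points: 9. Add the point at infinity: total = 10.

#E(F_5) = 10


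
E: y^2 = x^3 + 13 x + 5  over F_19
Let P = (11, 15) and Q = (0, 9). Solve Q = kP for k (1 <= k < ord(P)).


Enumerate multiples of P until we hit Q = (0, 9):
  1P = (11, 15)
  2P = (2, 18)
  3P = (4, 8)
  4P = (5, 10)
  5P = (0, 10)
  6P = (17, 3)
  7P = (14, 10)
  8P = (1, 0)
  9P = (14, 9)
  10P = (17, 16)
  11P = (0, 9)
Match found at i = 11.

k = 11


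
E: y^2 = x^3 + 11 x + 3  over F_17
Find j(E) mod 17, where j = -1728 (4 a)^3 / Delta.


Delta = -16(4 a^3 + 27 b^2) mod 17 = 8
-1728 * (4 a)^3 = -1728 * (4*11)^3 mod 17 = 16
j = 16 * 8^(-1) mod 17 = 2

j = 2 (mod 17)


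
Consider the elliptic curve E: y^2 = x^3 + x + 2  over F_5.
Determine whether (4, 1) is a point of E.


Check whether y^2 = x^3 + 1 x + 2 (mod 5) for (x, y) = (4, 1).
LHS: y^2 = 1^2 mod 5 = 1
RHS: x^3 + 1 x + 2 = 4^3 + 1*4 + 2 mod 5 = 0
LHS != RHS

No, not on the curve


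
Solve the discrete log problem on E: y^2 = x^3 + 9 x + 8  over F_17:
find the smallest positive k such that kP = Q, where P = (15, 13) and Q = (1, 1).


Enumerate multiples of P until we hit Q = (1, 1):
  1P = (15, 13)
  2P = (0, 5)
  3P = (1, 16)
  4P = (2, 0)
  5P = (1, 1)
Match found at i = 5.

k = 5


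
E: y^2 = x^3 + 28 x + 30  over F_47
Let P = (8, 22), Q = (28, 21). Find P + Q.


P != Q, so use the chord formula.
s = (y2 - y1) / (x2 - x1) = (46) / (20) mod 47 = 7
x3 = s^2 - x1 - x2 mod 47 = 7^2 - 8 - 28 = 13
y3 = s (x1 - x3) - y1 mod 47 = 7 * (8 - 13) - 22 = 37

P + Q = (13, 37)


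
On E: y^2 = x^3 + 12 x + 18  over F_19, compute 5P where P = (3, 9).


k = 5 = 101_2 (binary, LSB first: 101)
Double-and-add from P = (3, 9):
  bit 0 = 1: acc = O + (3, 9) = (3, 9)
  bit 1 = 0: acc unchanged = (3, 9)
  bit 2 = 1: acc = (3, 9) + (14, 17) = (3, 10)

5P = (3, 10)


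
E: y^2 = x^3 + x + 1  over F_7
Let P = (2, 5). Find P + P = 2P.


Doubling: s = (3 x1^2 + a) / (2 y1)
s = (3*2^2 + 1) / (2*5) mod 7 = 2
x3 = s^2 - 2 x1 mod 7 = 2^2 - 2*2 = 0
y3 = s (x1 - x3) - y1 mod 7 = 2 * (2 - 0) - 5 = 6

2P = (0, 6)


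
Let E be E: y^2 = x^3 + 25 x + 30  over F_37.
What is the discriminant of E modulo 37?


4 a^3 + 27 b^2 = 4*25^3 + 27*30^2 = 62500 + 24300 = 86800
Delta = -16 * (86800) = -1388800
Delta mod 37 = 32

Delta = 32 (mod 37)


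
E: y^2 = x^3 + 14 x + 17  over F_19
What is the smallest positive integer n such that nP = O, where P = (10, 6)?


Compute successive multiples of P until we hit O:
  1P = (10, 6)
  2P = (15, 12)
  3P = (0, 6)
  4P = (9, 13)
  5P = (11, 1)
  6P = (4, 2)
  7P = (16, 9)
  8P = (17, 0)
  ... (continuing to 16P)
  16P = O

ord(P) = 16


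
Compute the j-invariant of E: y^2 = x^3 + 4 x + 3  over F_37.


Delta = -16(4 a^3 + 27 b^2) mod 37 = 8
-1728 * (4 a)^3 = -1728 * (4*4)^3 mod 37 = 27
j = 27 * 8^(-1) mod 37 = 8

j = 8 (mod 37)


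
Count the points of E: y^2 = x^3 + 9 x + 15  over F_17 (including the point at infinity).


For each x in F_17, count y with y^2 = x^3 + 9 x + 15 mod 17:
  x = 0: RHS = 15, y in [7, 10]  -> 2 point(s)
  x = 1: RHS = 8, y in [5, 12]  -> 2 point(s)
  x = 3: RHS = 1, y in [1, 16]  -> 2 point(s)
  x = 4: RHS = 13, y in [8, 9]  -> 2 point(s)
  x = 5: RHS = 15, y in [7, 10]  -> 2 point(s)
  x = 6: RHS = 13, y in [8, 9]  -> 2 point(s)
  x = 7: RHS = 13, y in [8, 9]  -> 2 point(s)
  x = 8: RHS = 4, y in [2, 15]  -> 2 point(s)
  x = 9: RHS = 9, y in [3, 14]  -> 2 point(s)
  x = 10: RHS = 0, y in [0]  -> 1 point(s)
  x = 11: RHS = 0, y in [0]  -> 1 point(s)
  x = 12: RHS = 15, y in [7, 10]  -> 2 point(s)
  x = 13: RHS = 0, y in [0]  -> 1 point(s)
Affine points: 23. Add the point at infinity: total = 24.

#E(F_17) = 24


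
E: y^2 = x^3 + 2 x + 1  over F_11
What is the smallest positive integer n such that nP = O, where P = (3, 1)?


Compute successive multiples of P until we hit O:
  1P = (3, 1)
  2P = (9, 0)
  3P = (3, 10)
  4P = O

ord(P) = 4


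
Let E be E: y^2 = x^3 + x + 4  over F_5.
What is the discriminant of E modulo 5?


4 a^3 + 27 b^2 = 4*1^3 + 27*4^2 = 4 + 432 = 436
Delta = -16 * (436) = -6976
Delta mod 5 = 4

Delta = 4 (mod 5)


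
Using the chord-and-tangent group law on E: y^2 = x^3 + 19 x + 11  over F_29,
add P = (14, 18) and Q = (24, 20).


P != Q, so use the chord formula.
s = (y2 - y1) / (x2 - x1) = (2) / (10) mod 29 = 6
x3 = s^2 - x1 - x2 mod 29 = 6^2 - 14 - 24 = 27
y3 = s (x1 - x3) - y1 mod 29 = 6 * (14 - 27) - 18 = 20

P + Q = (27, 20)


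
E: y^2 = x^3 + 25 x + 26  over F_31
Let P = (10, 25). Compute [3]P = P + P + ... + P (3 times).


k = 3 = 11_2 (binary, LSB first: 11)
Double-and-add from P = (10, 25):
  bit 0 = 1: acc = O + (10, 25) = (10, 25)
  bit 1 = 1: acc = (10, 25) + (30, 0) = (10, 6)

3P = (10, 6)


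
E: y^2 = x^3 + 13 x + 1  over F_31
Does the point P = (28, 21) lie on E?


Check whether y^2 = x^3 + 13 x + 1 (mod 31) for (x, y) = (28, 21).
LHS: y^2 = 21^2 mod 31 = 7
RHS: x^3 + 13 x + 1 = 28^3 + 13*28 + 1 mod 31 = 28
LHS != RHS

No, not on the curve


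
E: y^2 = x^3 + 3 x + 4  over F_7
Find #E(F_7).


For each x in F_7, count y with y^2 = x^3 + 3 x + 4 mod 7:
  x = 0: RHS = 4, y in [2, 5]  -> 2 point(s)
  x = 1: RHS = 1, y in [1, 6]  -> 2 point(s)
  x = 2: RHS = 4, y in [2, 5]  -> 2 point(s)
  x = 5: RHS = 4, y in [2, 5]  -> 2 point(s)
  x = 6: RHS = 0, y in [0]  -> 1 point(s)
Affine points: 9. Add the point at infinity: total = 10.

#E(F_7) = 10


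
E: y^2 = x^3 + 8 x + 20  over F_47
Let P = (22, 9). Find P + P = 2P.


Doubling: s = (3 x1^2 + a) / (2 y1)
s = (3*22^2 + 8) / (2*9) mod 47 = 8
x3 = s^2 - 2 x1 mod 47 = 8^2 - 2*22 = 20
y3 = s (x1 - x3) - y1 mod 47 = 8 * (22 - 20) - 9 = 7

2P = (20, 7)


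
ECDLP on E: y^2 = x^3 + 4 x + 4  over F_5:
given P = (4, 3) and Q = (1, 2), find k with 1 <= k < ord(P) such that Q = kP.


Enumerate multiples of P until we hit Q = (1, 2):
  1P = (4, 3)
  2P = (1, 3)
  3P = (0, 2)
  4P = (2, 0)
  5P = (0, 3)
  6P = (1, 2)
Match found at i = 6.

k = 6


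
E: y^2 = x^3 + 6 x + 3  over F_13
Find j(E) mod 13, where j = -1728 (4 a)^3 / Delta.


Delta = -16(4 a^3 + 27 b^2) mod 13 = 7
-1728 * (4 a)^3 = -1728 * (4*6)^3 mod 13 = 5
j = 5 * 7^(-1) mod 13 = 10

j = 10 (mod 13)


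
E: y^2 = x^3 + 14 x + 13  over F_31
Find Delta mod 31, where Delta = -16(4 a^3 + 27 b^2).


4 a^3 + 27 b^2 = 4*14^3 + 27*13^2 = 10976 + 4563 = 15539
Delta = -16 * (15539) = -248624
Delta mod 31 = 27

Delta = 27 (mod 31)


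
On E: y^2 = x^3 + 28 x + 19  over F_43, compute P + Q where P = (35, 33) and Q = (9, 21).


P != Q, so use the chord formula.
s = (y2 - y1) / (x2 - x1) = (31) / (17) mod 43 = 17
x3 = s^2 - x1 - x2 mod 43 = 17^2 - 35 - 9 = 30
y3 = s (x1 - x3) - y1 mod 43 = 17 * (35 - 30) - 33 = 9

P + Q = (30, 9)


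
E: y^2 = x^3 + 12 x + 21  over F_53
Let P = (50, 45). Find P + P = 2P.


Doubling: s = (3 x1^2 + a) / (2 y1)
s = (3*50^2 + 12) / (2*45) mod 53 = 34
x3 = s^2 - 2 x1 mod 53 = 34^2 - 2*50 = 49
y3 = s (x1 - x3) - y1 mod 53 = 34 * (50 - 49) - 45 = 42

2P = (49, 42)


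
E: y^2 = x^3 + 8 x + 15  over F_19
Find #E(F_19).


For each x in F_19, count y with y^2 = x^3 + 8 x + 15 mod 19:
  x = 1: RHS = 5, y in [9, 10]  -> 2 point(s)
  x = 2: RHS = 1, y in [1, 18]  -> 2 point(s)
  x = 3: RHS = 9, y in [3, 16]  -> 2 point(s)
  x = 4: RHS = 16, y in [4, 15]  -> 2 point(s)
  x = 5: RHS = 9, y in [3, 16]  -> 2 point(s)
  x = 11: RHS = 9, y in [3, 16]  -> 2 point(s)
  x = 13: RHS = 17, y in [6, 13]  -> 2 point(s)
  x = 18: RHS = 6, y in [5, 14]  -> 2 point(s)
Affine points: 16. Add the point at infinity: total = 17.

#E(F_19) = 17


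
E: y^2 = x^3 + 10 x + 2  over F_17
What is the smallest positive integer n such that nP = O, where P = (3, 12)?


Compute successive multiples of P until we hit O:
  1P = (3, 12)
  2P = (15, 12)
  3P = (16, 5)
  4P = (0, 6)
  5P = (1, 9)
  6P = (11, 10)
  7P = (2, 9)
  8P = (4, 2)
  ... (continuing to 22P)
  22P = O

ord(P) = 22


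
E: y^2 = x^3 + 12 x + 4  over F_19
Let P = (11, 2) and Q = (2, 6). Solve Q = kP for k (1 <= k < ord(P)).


Enumerate multiples of P until we hit Q = (2, 6):
  1P = (11, 2)
  2P = (14, 16)
  3P = (1, 13)
  4P = (16, 13)
  5P = (9, 10)
  6P = (15, 14)
  7P = (2, 6)
Match found at i = 7.

k = 7


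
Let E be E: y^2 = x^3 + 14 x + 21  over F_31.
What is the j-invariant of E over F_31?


Delta = -16(4 a^3 + 27 b^2) mod 31 = 13
-1728 * (4 a)^3 = -1728 * (4*14)^3 mod 31 = 8
j = 8 * 13^(-1) mod 31 = 3

j = 3 (mod 31)


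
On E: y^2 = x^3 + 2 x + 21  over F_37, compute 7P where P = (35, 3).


k = 7 = 111_2 (binary, LSB first: 111)
Double-and-add from P = (35, 3):
  bit 0 = 1: acc = O + (35, 3) = (35, 3)
  bit 1 = 1: acc = (35, 3) + (30, 21) = (19, 6)
  bit 2 = 1: acc = (19, 6) + (17, 26) = (27, 0)

7P = (27, 0)


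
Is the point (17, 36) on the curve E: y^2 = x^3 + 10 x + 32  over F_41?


Check whether y^2 = x^3 + 10 x + 32 (mod 41) for (x, y) = (17, 36).
LHS: y^2 = 36^2 mod 41 = 25
RHS: x^3 + 10 x + 32 = 17^3 + 10*17 + 32 mod 41 = 31
LHS != RHS

No, not on the curve


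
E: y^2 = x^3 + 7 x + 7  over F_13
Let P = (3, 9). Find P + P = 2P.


Doubling: s = (3 x1^2 + a) / (2 y1)
s = (3*3^2 + 7) / (2*9) mod 13 = 12
x3 = s^2 - 2 x1 mod 13 = 12^2 - 2*3 = 8
y3 = s (x1 - x3) - y1 mod 13 = 12 * (3 - 8) - 9 = 9

2P = (8, 9)


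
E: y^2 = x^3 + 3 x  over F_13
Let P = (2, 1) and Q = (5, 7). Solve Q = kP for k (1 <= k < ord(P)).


Enumerate multiples of P until we hit Q = (5, 7):
  1P = (2, 1)
  2P = (10, 4)
  3P = (5, 6)
  4P = (3, 6)
  5P = (7, 0)
  6P = (3, 7)
  7P = (5, 7)
Match found at i = 7.

k = 7


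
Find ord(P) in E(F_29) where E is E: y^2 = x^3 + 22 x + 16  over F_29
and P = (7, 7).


Compute successive multiples of P until we hit O:
  1P = (7, 7)
  2P = (28, 15)
  3P = (24, 10)
  4P = (18, 3)
  5P = (13, 11)
  6P = (3, 15)
  7P = (23, 25)
  8P = (27, 14)
  ... (continuing to 37P)
  37P = O

ord(P) = 37


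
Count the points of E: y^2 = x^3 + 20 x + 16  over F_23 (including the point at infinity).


For each x in F_23, count y with y^2 = x^3 + 20 x + 16 mod 23:
  x = 0: RHS = 16, y in [4, 19]  -> 2 point(s)
  x = 2: RHS = 18, y in [8, 15]  -> 2 point(s)
  x = 7: RHS = 16, y in [4, 19]  -> 2 point(s)
  x = 11: RHS = 3, y in [7, 16]  -> 2 point(s)
  x = 12: RHS = 6, y in [11, 12]  -> 2 point(s)
  x = 13: RHS = 12, y in [9, 14]  -> 2 point(s)
  x = 14: RHS = 4, y in [2, 21]  -> 2 point(s)
  x = 16: RHS = 16, y in [4, 19]  -> 2 point(s)
  x = 17: RHS = 2, y in [5, 18]  -> 2 point(s)
  x = 22: RHS = 18, y in [8, 15]  -> 2 point(s)
Affine points: 20. Add the point at infinity: total = 21.

#E(F_23) = 21


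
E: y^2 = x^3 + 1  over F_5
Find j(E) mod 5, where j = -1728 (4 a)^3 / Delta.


Delta = -16(4 a^3 + 27 b^2) mod 5 = 3
-1728 * (4 a)^3 = -1728 * (4*0)^3 mod 5 = 0
j = 0 * 3^(-1) mod 5 = 0

j = 0 (mod 5)


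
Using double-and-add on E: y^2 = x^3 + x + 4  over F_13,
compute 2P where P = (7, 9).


k = 2 = 10_2 (binary, LSB first: 01)
Double-and-add from P = (7, 9):
  bit 0 = 0: acc unchanged = O
  bit 1 = 1: acc = O + (0, 11) = (0, 11)

2P = (0, 11)


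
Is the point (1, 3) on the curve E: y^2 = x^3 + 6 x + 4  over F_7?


Check whether y^2 = x^3 + 6 x + 4 (mod 7) for (x, y) = (1, 3).
LHS: y^2 = 3^2 mod 7 = 2
RHS: x^3 + 6 x + 4 = 1^3 + 6*1 + 4 mod 7 = 4
LHS != RHS

No, not on the curve


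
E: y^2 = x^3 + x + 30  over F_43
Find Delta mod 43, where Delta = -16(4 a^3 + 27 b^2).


4 a^3 + 27 b^2 = 4*1^3 + 27*30^2 = 4 + 24300 = 24304
Delta = -16 * (24304) = -388864
Delta mod 43 = 28

Delta = 28 (mod 43)


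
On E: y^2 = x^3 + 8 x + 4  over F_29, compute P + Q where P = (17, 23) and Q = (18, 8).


P != Q, so use the chord formula.
s = (y2 - y1) / (x2 - x1) = (14) / (1) mod 29 = 14
x3 = s^2 - x1 - x2 mod 29 = 14^2 - 17 - 18 = 16
y3 = s (x1 - x3) - y1 mod 29 = 14 * (17 - 16) - 23 = 20

P + Q = (16, 20)


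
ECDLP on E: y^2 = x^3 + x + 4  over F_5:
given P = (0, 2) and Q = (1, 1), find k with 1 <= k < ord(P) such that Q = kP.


Enumerate multiples of P until we hit Q = (1, 1):
  1P = (0, 2)
  2P = (1, 4)
  3P = (3, 2)
  4P = (2, 3)
  5P = (2, 2)
  6P = (3, 3)
  7P = (1, 1)
Match found at i = 7.

k = 7


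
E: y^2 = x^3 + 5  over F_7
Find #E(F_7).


For each x in F_7, count y with y^2 = x^3 + 0 x + 5 mod 7:
  x = 3: RHS = 4, y in [2, 5]  -> 2 point(s)
  x = 5: RHS = 4, y in [2, 5]  -> 2 point(s)
  x = 6: RHS = 4, y in [2, 5]  -> 2 point(s)
Affine points: 6. Add the point at infinity: total = 7.

#E(F_7) = 7


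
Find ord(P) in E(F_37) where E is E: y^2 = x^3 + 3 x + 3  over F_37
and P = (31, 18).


Compute successive multiples of P until we hit O:
  1P = (31, 18)
  2P = (12, 19)
  3P = (35, 27)
  4P = (20, 16)
  5P = (16, 15)
  6P = (30, 34)
  7P = (10, 16)
  8P = (7, 16)
  ... (continuing to 19P)
  19P = O

ord(P) = 19
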